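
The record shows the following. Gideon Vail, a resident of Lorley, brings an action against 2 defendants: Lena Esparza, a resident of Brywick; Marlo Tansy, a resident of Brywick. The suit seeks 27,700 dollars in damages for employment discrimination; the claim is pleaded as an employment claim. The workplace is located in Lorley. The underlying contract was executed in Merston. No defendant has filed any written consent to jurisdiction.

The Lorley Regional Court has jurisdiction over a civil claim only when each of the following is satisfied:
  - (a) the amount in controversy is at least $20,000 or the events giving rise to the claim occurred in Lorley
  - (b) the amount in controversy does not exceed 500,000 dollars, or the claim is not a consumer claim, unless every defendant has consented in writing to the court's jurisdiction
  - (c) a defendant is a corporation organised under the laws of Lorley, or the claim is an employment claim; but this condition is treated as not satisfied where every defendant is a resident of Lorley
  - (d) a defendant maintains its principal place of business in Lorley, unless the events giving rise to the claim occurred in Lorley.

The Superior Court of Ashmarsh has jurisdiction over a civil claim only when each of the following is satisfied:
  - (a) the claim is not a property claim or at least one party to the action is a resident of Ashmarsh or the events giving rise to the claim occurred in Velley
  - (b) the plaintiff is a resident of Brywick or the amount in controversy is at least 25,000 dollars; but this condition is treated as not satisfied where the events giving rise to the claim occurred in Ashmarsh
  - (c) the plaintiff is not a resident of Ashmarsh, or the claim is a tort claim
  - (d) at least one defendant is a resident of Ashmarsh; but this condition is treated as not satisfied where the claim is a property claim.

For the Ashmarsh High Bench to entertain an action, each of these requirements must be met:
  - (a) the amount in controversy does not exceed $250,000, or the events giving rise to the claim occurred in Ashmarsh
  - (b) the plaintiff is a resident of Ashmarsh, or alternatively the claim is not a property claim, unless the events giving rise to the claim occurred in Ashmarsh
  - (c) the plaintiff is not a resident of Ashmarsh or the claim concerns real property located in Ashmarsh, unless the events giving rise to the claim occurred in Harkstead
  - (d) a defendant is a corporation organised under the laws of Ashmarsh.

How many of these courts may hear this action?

The Lorley Regional Court:
  (a) The amount in controversy is USD 27,700, which meets the 20,000 dollars floor, so one alternative holds. Met.
  (b) The amount in controversy is USD 27,700, within the $500,000 ceiling, so this disjunct is met. Met.
  (c) The claim is an employment claim, which satisfies one of the alternatives. The carve-out does not apply: the defendants reside as follows — Lena Esparza in Brywick, Marlo Tansy in Brywick — not all in Lorley. Satisfied.
  (d) No defendant is a corporation. But the operative events occurred in Lorley, and the 'unless' clause therefore excuses the requirement. Condition met.
  → Jurisdiction lies.
The Superior Court of Ashmarsh:
  (a) The claim is an employment claim, not a property claim, so this disjunct is met. Condition met.
  (b) The amount in controversy is USD 27,700, which meets the USD 25,000 floor — that alternative is enough. The carve-out does not apply: the operative events occurred in Lorley, not Ashmarsh. Met.
  (c) The plaintiff resides in Lorley, which is not Ashmarsh, so this disjunct is met. Satisfied.
  (d) No defendant resides in Ashmarsh (they reside in Brywick, Brywick). Not met.
  → Not every requirement is met — no jurisdiction.
The Ashmarsh High Bench:
  (a) The amount in controversy is $27,700, within the $250,000 ceiling, so this disjunct is met. Satisfied.
  (b) The claim is an employment claim, not a property claim, so this disjunct is met. Satisfied.
  (c) The plaintiff resides in Lorley, which is not Ashmarsh, so one alternative holds. Satisfied.
  (d) No defendant is a corporation. Not satisfied.
  → Not every requirement is met — no jurisdiction.
Courts with jurisdiction: the Lorley Regional Court — 1 in total.

1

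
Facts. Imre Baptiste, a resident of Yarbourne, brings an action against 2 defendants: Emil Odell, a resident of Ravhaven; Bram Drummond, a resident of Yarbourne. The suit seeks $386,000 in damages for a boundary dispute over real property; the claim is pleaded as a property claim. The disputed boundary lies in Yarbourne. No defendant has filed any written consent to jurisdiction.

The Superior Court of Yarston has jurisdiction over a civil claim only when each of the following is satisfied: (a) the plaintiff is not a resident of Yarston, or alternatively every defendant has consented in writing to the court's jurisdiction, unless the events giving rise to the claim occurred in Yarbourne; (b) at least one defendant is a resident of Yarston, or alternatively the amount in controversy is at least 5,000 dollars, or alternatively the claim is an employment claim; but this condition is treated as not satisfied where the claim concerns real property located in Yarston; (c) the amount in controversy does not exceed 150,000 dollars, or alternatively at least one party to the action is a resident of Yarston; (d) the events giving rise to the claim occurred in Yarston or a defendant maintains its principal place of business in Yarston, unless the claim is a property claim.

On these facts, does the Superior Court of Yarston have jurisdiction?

No

The Superior Court of Yarston:
  (a) The plaintiff resides in Yarbourne, which is not Yarston, so this disjunct is met. Condition met.
  (b) The amount in controversy is 386,000 dollars, which meets the USD 5,000 floor, so one alternative holds. The carve-out does not apply: the property lies in Yarbourne, not Yarston. Satisfied.
  (c) The amount in controversy is $386,000, above the $150,000 ceiling; no party resides in Yarston — none of the alternatives is met. Not met.
  (d) The operative events occurred in Yarbourne, not Yarston; no defendant is a corporation — no alternative holds. But the claim is a property claim, and the 'unless' clause therefore excuses the requirement. Satisfied.
  → At least one condition fails; no jurisdiction.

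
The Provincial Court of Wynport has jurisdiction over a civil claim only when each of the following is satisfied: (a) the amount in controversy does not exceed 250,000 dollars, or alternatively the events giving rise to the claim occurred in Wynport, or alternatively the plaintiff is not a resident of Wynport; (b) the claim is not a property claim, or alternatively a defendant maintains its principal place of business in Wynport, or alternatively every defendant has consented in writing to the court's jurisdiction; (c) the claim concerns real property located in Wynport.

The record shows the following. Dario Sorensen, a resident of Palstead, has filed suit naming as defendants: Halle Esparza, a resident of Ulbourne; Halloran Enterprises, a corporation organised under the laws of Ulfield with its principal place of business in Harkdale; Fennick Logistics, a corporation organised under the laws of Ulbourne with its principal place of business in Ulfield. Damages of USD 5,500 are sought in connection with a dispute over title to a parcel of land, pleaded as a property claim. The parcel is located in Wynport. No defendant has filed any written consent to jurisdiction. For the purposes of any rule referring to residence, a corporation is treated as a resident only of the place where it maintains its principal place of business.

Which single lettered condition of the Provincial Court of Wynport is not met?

The Provincial Court of Wynport:
  (a) The amount in controversy is $5,500, within the 250,000 dollars ceiling — that alternative is enough. Condition met.
  (b) The claim is a property claim; the corporate defendant(s) have their principal place of business in Harkdale, Ulfield, not Wynport; no such written consent has been filed — every alternative fails. Not satisfied.
  (c) The property lies in Wynport. Met.
Only condition (b) fails.

(b)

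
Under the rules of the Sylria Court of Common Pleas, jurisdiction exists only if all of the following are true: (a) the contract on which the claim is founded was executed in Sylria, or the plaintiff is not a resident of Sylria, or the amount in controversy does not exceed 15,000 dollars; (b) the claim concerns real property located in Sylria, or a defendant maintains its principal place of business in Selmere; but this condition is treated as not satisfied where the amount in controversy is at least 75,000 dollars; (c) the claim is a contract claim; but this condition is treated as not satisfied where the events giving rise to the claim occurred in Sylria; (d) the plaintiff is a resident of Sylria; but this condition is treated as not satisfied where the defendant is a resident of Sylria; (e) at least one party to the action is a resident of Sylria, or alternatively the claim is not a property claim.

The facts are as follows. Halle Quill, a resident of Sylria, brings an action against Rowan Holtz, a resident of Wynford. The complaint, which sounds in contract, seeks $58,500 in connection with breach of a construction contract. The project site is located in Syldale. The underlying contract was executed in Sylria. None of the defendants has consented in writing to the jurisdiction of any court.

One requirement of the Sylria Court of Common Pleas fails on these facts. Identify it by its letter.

The Sylria Court of Common Pleas:
  (a) The contract was executed in Sylria, which satisfies one of the alternatives. Condition met.
  (b) The claim does not concern real property; no defendant is a corporation — every alternative fails. Not met.
  (c) The claim is a contract claim. And the carve-out is inapplicable — the operative events occurred in Syldale, not Sylria. Condition met.
  (d) The plaintiff resides in Sylria. The carve-out does not apply: the defendant resides in Wynford, not Sylria. Met.
  (e) Halle Quill resides in Sylria, so this disjunct is met. Condition met.
Only condition (b) fails.

(b)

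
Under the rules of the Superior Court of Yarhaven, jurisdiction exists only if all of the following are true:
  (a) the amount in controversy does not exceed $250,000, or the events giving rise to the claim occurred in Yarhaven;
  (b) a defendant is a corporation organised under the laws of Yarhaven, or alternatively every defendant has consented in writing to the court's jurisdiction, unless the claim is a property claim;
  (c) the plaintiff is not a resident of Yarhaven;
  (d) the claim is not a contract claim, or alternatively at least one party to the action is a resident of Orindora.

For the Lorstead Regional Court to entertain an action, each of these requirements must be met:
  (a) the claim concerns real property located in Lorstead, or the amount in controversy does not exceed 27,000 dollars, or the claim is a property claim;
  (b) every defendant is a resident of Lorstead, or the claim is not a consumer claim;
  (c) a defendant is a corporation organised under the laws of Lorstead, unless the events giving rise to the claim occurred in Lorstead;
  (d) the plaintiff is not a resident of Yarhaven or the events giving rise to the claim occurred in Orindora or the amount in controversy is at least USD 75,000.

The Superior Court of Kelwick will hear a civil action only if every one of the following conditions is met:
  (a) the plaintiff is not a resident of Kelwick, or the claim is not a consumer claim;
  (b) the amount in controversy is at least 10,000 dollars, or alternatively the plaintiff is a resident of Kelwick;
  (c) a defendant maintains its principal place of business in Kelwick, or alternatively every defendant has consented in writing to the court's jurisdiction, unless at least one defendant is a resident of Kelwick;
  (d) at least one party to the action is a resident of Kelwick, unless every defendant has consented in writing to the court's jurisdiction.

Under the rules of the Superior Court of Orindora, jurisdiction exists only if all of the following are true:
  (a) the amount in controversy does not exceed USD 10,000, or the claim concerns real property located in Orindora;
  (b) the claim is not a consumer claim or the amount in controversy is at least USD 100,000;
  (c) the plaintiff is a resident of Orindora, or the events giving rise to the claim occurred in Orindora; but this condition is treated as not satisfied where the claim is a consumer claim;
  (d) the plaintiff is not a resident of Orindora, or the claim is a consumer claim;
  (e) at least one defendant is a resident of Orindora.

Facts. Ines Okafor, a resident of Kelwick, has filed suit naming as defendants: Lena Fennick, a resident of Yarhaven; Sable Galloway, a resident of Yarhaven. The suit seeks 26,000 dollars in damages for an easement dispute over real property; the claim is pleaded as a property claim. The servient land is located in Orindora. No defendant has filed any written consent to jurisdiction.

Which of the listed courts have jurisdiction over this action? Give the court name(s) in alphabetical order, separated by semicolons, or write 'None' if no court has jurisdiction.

the Superior Court of Yarhaven

The Superior Court of Yarhaven:
  (a) The amount in controversy is USD 26,000, within the USD 250,000 ceiling, which satisfies one of the alternatives. Condition met.
  (b) No defendant is a corporation; no such written consent has been filed — no alternative holds. However, the claim is a property claim, so the 'unless' proviso supplies this condition. Met.
  (c) The plaintiff resides in Kelwick, which is not Yarhaven. Met.
  (d) The claim is a property claim, not a contract claim, which satisfies one of the alternatives. Condition met.
  → Jurisdiction lies.
The Lorstead Regional Court:
  (a) The amount in controversy is 26,000 dollars, within the USD 27,000 ceiling, so one alternative holds. Met.
  (b) The claim is a property claim, not a consumer claim, which satisfies one of the alternatives. Satisfied.
  (c) No defendant is a corporation. And the operative events occurred in Orindora, not Lorstead, so the proviso does not save it. Not satisfied.
  (d) The plaintiff resides in Kelwick, which is not Yarhaven, so one alternative holds. Met.
  → The court lacks jurisdiction.
The Superior Court of Kelwick:
  (a) The claim is a property claim, not a consumer claim — that alternative is enough. Condition met.
  (b) The amount in controversy is $26,000, which meets the $10,000 floor, so one alternative holds. Met.
  (c) No defendant is a corporation; no such written consent has been filed — every alternative fails. Nor does the 'unless' clause help: no defendant resides in Kelwick (they reside in Yarhaven, Yarhaven). Not satisfied.
  (d) Ines Okafor resides in Kelwick. Satisfied.
  → The court lacks jurisdiction.
The Superior Court of Orindora:
  (a) The property lies in Orindora, so this disjunct is met. Met.
  (b) The claim is a property claim, not a consumer claim, so this disjunct is met. Satisfied.
  (c) The operative events occurred in Orindora, so this disjunct is met. And the carve-out is inapplicable — the claim is a property claim, not a consumer claim. Condition met.
  (d) The plaintiff resides in Kelwick, which is not Orindora, so one alternative holds. Met.
  (e) No defendant resides in Orindora (they reside in Yarhaven, Yarhaven). Condition not met.
  → At least one condition fails; no jurisdiction.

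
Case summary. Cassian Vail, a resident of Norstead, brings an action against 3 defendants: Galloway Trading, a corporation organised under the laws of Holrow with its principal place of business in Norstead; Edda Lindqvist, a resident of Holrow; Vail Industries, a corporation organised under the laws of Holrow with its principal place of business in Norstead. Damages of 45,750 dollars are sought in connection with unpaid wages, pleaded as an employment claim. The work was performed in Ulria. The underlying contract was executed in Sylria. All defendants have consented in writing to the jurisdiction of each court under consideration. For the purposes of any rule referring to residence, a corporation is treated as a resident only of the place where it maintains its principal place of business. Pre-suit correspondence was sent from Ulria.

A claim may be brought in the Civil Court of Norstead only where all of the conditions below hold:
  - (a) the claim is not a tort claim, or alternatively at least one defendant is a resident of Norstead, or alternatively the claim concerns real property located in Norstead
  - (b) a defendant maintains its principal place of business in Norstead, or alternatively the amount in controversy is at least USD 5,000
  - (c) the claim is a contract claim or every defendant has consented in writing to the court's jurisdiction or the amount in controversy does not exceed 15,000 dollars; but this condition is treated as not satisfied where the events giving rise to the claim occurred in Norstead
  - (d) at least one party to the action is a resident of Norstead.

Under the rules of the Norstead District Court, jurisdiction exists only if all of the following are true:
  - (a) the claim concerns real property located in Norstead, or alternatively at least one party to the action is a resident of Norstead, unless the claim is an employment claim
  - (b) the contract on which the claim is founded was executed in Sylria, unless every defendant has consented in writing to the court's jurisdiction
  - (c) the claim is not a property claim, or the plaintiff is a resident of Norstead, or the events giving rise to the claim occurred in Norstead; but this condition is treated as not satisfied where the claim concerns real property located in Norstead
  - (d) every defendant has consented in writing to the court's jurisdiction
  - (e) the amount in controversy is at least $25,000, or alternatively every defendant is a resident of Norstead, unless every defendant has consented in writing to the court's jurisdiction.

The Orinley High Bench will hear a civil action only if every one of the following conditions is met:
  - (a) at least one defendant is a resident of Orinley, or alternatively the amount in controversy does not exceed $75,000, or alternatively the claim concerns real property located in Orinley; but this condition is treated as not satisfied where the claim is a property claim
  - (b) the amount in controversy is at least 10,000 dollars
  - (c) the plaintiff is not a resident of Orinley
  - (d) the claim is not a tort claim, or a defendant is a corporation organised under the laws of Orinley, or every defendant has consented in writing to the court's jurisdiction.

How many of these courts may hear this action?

The Civil Court of Norstead:
  (a) The claim is an employment claim, not a tort claim — that alternative is enough. Satisfied.
  (b) Galloway Trading has its principal place of business in Norstead — that alternative is enough. Met.
  (c) Every defendant has filed written consent, so one alternative holds. The exception is not triggered, since the operative events occurred in Ulria, not Norstead. Met.
  (d) Cassian Vail resides in Norstead. Met.
  → The court has jurisdiction.
The Norstead District Court:
  (a) Cassian Vail resides in Norstead, which satisfies one of the alternatives. Met.
  (b) The contract was executed in Sylria. Condition met.
  (c) The claim is an employment claim, not a property claim, which satisfies one of the alternatives. The carve-out does not apply: the claim does not concern real property. Condition met.
  (d) Every defendant has filed written consent. Condition met.
  (e) The amount in controversy is $45,750, which meets the USD 25,000 floor, which satisfies one of the alternatives. Satisfied.
  → Every requirement is satisfied — jurisdiction.
The Orinley High Bench:
  (a) The amount in controversy is USD 45,750, within the $75,000 ceiling, so one alternative holds. The exception is not triggered, since the claim is an employment claim, not a property claim. Condition met.
  (b) The amount in controversy is USD 45,750, which meets the USD 10,000 floor. Met.
  (c) The plaintiff resides in Norstead, which is not Orinley. Condition met.
  (d) The claim is an employment claim, not a tort claim, which satisfies one of the alternatives. Met.
  → Jurisdiction lies.
Courts with jurisdiction: the Civil Court of Norstead, the Norstead District Court, the Orinley High Bench — 3 in total.

3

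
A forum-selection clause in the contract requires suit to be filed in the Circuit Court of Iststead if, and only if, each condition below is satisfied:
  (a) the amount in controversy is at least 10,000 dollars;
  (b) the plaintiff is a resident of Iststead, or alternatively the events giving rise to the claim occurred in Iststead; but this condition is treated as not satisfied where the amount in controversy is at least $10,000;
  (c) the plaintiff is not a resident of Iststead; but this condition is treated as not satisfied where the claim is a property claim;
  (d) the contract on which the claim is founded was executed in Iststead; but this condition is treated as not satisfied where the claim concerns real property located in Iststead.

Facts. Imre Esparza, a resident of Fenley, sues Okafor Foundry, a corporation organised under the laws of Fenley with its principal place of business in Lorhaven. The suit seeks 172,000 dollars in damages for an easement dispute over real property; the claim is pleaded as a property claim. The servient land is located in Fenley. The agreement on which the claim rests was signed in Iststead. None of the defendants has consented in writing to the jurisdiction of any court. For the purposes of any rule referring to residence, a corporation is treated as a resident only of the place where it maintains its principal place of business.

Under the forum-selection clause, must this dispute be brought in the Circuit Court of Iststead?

No

The Circuit Court of Iststead:
  (a) The amount in controversy is $172,000, which meets the $10,000 floor. Satisfied.
  (b) The plaintiff resides in Fenley, not Iststead; the operative events occurred in Fenley, not Iststead — no alternative holds. Condition not met.
  (c) The plaintiff resides in Fenley, which is not Iststead. But the carve-out bites: the claim is a property claim. Not satisfied.
  (d) The contract was executed in Iststead. The exception is not triggered, since the property lies in Fenley, not Iststead. Satisfied.
  → The clause does not apply.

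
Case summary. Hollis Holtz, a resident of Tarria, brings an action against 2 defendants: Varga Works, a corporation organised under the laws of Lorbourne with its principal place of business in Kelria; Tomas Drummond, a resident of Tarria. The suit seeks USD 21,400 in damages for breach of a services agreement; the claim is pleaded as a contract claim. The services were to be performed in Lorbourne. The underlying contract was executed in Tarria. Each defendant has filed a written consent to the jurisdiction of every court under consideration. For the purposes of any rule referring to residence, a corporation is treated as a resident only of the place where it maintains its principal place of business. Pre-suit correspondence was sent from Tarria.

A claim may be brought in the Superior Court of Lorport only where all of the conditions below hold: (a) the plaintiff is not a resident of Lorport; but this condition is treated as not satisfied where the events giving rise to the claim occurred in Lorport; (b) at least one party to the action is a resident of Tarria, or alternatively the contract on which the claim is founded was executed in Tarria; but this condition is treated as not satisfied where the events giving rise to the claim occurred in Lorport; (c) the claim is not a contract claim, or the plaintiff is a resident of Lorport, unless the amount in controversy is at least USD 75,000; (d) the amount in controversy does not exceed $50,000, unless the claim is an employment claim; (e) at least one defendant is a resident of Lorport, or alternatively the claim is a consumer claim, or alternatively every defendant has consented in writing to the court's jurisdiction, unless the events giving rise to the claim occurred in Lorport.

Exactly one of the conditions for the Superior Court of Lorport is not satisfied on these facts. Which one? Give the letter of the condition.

The Superior Court of Lorport:
  (a) The plaintiff resides in Tarria, which is not Lorport. And the carve-out is inapplicable — the operative events occurred in Lorbourne, not Lorport. Satisfied.
  (b) Hollis Holtz resides in Tarria, which satisfies one of the alternatives. And the carve-out is inapplicable — the operative events occurred in Lorbourne, not Lorport. Met.
  (c) The claim is a contract claim; the plaintiff resides in Tarria, not Lorport — none of the alternatives is met. And the amount in controversy is USD 21,400, below the 75,000 dollars floor, so the proviso does not save it. Not met.
  (d) The amount in controversy is 21,400 dollars, within the $50,000 ceiling. Satisfied.
  (e) Every defendant has filed written consent, which satisfies one of the alternatives. Met.
Only condition (c) fails.

(c)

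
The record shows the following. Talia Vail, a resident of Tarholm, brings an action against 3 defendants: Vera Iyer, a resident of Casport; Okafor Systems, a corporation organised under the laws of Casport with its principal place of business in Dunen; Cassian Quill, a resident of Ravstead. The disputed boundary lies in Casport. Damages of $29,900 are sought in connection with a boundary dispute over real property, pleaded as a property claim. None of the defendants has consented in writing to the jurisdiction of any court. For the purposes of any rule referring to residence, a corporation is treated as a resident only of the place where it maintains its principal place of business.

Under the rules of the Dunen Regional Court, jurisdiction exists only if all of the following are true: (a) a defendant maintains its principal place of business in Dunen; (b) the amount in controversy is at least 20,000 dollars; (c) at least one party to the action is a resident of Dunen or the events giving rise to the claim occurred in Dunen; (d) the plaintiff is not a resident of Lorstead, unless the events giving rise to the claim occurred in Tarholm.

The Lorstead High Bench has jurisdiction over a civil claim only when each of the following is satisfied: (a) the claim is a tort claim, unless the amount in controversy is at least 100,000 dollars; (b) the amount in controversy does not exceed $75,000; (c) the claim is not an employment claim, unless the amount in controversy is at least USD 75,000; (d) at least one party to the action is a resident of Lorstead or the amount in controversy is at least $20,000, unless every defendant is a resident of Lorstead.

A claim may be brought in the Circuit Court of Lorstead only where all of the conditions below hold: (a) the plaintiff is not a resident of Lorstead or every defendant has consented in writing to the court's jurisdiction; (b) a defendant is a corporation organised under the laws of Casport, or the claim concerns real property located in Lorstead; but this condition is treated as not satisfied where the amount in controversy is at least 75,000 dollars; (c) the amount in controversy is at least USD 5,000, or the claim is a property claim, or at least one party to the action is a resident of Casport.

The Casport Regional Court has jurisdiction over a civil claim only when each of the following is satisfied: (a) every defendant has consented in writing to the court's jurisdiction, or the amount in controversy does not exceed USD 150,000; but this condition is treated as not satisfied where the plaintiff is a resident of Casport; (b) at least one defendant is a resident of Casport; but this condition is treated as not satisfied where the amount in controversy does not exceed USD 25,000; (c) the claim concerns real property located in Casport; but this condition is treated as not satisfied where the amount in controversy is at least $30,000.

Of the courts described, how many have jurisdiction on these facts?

The Dunen Regional Court:
  (a) Okafor Systems has its principal place of business in Dunen. Condition met.
  (b) The amount in controversy is $29,900, which meets the 20,000 dollars floor. Condition met.
  (c) Okafor Systems resides in Dunen, so this disjunct is met. Satisfied.
  (d) The plaintiff resides in Tarholm, which is not Lorstead. Met.
  → All conditions met; jurisdiction exists.
The Lorstead High Bench:
  (a) The claim is a property claim, not a tort claim. The proviso offers no rescue either, since the amount in controversy is 29,900 dollars, below the USD 100,000 floor. Not met.
  (b) The amount in controversy is $29,900, within the $75,000 ceiling. Met.
  (c) The claim is a property claim, not an employment claim. Met.
  (d) The amount in controversy is USD 29,900, which meets the $20,000 floor, so one alternative holds. Condition met.
  → The court lacks jurisdiction.
The Circuit Court of Lorstead:
  (a) The plaintiff resides in Tarholm, which is not Lorstead, so this disjunct is met. Condition met.
  (b) Okafor Systems is organised under the laws of Casport, which satisfies one of the alternatives. The carve-out does not apply: the amount in controversy is $29,900, below the USD 75,000 floor. Satisfied.
  (c) The amount in controversy is 29,900 dollars, which meets the $5,000 floor — that alternative is enough. Condition met.
  → The court has jurisdiction.
The Casport Regional Court:
  (a) The amount in controversy is USD 29,900, within the USD 150,000 ceiling, so one alternative holds. The carve-out does not apply: the plaintiff resides in Tarholm, not Casport. Satisfied.
  (b) Vera Iyer resides in Casport. The carve-out does not apply: the amount in controversy is $29,900, above the $25,000 ceiling. Satisfied.
  (c) The property lies in Casport. The carve-out does not apply: the amount in controversy is $29,900, below the 30,000 dollars floor. Met.
  → Jurisdiction lies.
Courts with jurisdiction: the Dunen Regional Court, the Circuit Court of Lorstead, the Casport Regional Court — 3 in total.

3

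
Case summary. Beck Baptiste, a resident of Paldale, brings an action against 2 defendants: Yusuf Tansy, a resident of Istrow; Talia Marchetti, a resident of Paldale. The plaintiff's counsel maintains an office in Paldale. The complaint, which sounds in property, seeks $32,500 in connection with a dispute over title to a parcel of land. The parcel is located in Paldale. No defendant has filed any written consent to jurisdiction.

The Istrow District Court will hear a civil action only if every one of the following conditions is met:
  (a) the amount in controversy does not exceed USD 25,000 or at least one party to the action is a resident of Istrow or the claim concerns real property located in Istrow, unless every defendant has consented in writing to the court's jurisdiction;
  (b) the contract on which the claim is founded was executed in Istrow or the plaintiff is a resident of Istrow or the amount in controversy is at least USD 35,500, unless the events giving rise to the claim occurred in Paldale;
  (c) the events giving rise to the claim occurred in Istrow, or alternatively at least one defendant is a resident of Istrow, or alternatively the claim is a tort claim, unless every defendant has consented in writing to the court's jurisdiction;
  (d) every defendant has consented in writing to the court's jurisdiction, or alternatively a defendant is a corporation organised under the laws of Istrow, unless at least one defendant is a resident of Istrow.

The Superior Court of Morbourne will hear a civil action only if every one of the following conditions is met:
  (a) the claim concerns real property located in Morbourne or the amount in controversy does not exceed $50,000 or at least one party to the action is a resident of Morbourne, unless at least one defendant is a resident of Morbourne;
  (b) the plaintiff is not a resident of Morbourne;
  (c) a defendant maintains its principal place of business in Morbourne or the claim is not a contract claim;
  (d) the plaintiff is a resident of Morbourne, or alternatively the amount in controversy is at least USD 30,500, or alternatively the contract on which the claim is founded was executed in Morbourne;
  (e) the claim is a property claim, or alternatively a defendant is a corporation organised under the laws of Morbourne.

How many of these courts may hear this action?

The Istrow District Court:
  (a) Yusuf Tansy resides in Istrow, so this disjunct is met. Met.
  (b) No contract (and hence no place of execution) is alleged; the plaintiff resides in Paldale, not Istrow; the amount in controversy is USD 32,500, below the USD 35,500 floor — none of the alternatives is met. But the operative events occurred in Paldale, and the 'unless' clause therefore excuses the requirement. Condition met.
  (c) Yusuf Tansy resides in Istrow, so this disjunct is met. Satisfied.
  (d) No such written consent has been filed; no defendant is a corporation — every alternative fails. But Yusuf Tansy resides in Istrow, and the 'unless' clause therefore excuses the requirement. Condition met.
  → All conditions met; jurisdiction exists.
The Superior Court of Morbourne:
  (a) The amount in controversy is 32,500 dollars, within the USD 50,000 ceiling, which satisfies one of the alternatives. Condition met.
  (b) The plaintiff resides in Paldale, which is not Morbourne. Met.
  (c) The claim is a property claim, not a contract claim, so this disjunct is met. Condition met.
  (d) The amount in controversy is $32,500, which meets the 30,500 dollars floor, so this disjunct is met. Met.
  (e) The claim is a property claim, so one alternative holds. Met.
  → Every requirement is satisfied — jurisdiction.
Courts with jurisdiction: the Istrow District Court, the Superior Court of Morbourne — 2 in total.

2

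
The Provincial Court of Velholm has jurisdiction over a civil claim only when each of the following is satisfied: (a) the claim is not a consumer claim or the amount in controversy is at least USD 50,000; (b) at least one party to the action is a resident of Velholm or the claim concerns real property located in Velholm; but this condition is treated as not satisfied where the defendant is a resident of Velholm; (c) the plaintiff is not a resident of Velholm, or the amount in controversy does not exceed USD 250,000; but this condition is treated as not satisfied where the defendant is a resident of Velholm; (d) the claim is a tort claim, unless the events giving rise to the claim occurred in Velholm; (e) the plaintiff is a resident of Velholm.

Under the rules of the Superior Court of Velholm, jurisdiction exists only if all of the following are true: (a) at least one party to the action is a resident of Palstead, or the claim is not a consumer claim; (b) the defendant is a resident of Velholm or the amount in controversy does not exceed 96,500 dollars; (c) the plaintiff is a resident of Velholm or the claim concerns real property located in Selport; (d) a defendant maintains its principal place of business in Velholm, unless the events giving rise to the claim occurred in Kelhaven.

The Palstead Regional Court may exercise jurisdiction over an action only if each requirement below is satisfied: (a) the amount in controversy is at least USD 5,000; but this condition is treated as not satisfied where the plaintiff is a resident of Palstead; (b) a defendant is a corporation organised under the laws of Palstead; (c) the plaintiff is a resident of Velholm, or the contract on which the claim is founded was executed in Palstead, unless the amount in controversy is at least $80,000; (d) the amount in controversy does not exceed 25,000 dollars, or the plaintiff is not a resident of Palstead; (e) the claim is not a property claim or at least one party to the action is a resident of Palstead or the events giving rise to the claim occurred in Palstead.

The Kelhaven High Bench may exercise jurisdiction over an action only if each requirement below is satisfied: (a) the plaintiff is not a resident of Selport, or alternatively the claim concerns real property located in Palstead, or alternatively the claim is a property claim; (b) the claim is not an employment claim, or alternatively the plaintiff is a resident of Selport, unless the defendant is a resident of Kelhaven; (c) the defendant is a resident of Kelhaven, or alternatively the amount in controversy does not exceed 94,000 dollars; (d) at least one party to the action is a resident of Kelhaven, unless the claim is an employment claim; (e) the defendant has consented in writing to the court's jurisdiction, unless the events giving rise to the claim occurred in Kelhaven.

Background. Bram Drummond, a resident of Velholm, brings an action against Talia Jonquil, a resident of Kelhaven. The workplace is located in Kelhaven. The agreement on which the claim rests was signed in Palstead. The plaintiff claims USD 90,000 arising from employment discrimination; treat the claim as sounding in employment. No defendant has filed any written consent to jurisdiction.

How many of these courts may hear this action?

The Provincial Court of Velholm:
  (a) The claim is an employment claim, not a consumer claim, which satisfies one of the alternatives. Satisfied.
  (b) Bram Drummond resides in Velholm, so one alternative holds. And the carve-out is inapplicable — the defendant resides in Kelhaven, not Velholm. Condition met.
  (c) The amount in controversy is USD 90,000, within the USD 250,000 ceiling, so this disjunct is met. And the carve-out is inapplicable — the defendant resides in Kelhaven, not Velholm. Condition met.
  (d) The claim is an employment claim, not a tort claim. Nor does the 'unless' clause help: the operative events occurred in Kelhaven, not Velholm. Fails.
  (e) The plaintiff resides in Velholm. Satisfied.
  → The court lacks jurisdiction.
The Superior Court of Velholm:
  (a) The claim is an employment claim, not a consumer claim, so one alternative holds. Satisfied.
  (b) The amount in controversy is $90,000, within the USD 96,500 ceiling, which satisfies one of the alternatives. Condition met.
  (c) The plaintiff resides in Velholm, so this disjunct is met. Met.
  (d) No defendant is a corporation. But the operative events occurred in Kelhaven, and the 'unless' clause therefore excuses the requirement. Condition met.
  → Jurisdiction lies.
The Palstead Regional Court:
  (a) The amount in controversy is 90,000 dollars, which meets the USD 5,000 floor. And the carve-out is inapplicable — the plaintiff resides in Velholm, not Palstead. Satisfied.
  (b) No defendant is a corporation. Fails.
  (c) The plaintiff resides in Velholm, which satisfies one of the alternatives. Condition met.
  (d) The plaintiff resides in Velholm, which is not Palstead, so one alternative holds. Condition met.
  (e) The claim is an employment claim, not a property claim, so one alternative holds. Condition met.
  → The court lacks jurisdiction.
The Kelhaven High Bench:
  (a) The plaintiff resides in Velholm, which is not Selport, which satisfies one of the alternatives. Met.
  (b) The claim is an employment claim; the plaintiff resides in Velholm, not Selport — every alternative fails. The proviso rescues it, though: the defendant resides in Kelhaven. Satisfied.
  (c) The defendant resides in Kelhaven, so one alternative holds. Satisfied.
  (d) Talia Jonquil resides in Kelhaven. Satisfied.
  (e) No such written consent has been filed. However, the operative events occurred in Kelhaven, so the 'unless' proviso supplies this condition. Condition met.
  → The court has jurisdiction.
Courts with jurisdiction: the Superior Court of Velholm, the Kelhaven High Bench — 2 in total.

2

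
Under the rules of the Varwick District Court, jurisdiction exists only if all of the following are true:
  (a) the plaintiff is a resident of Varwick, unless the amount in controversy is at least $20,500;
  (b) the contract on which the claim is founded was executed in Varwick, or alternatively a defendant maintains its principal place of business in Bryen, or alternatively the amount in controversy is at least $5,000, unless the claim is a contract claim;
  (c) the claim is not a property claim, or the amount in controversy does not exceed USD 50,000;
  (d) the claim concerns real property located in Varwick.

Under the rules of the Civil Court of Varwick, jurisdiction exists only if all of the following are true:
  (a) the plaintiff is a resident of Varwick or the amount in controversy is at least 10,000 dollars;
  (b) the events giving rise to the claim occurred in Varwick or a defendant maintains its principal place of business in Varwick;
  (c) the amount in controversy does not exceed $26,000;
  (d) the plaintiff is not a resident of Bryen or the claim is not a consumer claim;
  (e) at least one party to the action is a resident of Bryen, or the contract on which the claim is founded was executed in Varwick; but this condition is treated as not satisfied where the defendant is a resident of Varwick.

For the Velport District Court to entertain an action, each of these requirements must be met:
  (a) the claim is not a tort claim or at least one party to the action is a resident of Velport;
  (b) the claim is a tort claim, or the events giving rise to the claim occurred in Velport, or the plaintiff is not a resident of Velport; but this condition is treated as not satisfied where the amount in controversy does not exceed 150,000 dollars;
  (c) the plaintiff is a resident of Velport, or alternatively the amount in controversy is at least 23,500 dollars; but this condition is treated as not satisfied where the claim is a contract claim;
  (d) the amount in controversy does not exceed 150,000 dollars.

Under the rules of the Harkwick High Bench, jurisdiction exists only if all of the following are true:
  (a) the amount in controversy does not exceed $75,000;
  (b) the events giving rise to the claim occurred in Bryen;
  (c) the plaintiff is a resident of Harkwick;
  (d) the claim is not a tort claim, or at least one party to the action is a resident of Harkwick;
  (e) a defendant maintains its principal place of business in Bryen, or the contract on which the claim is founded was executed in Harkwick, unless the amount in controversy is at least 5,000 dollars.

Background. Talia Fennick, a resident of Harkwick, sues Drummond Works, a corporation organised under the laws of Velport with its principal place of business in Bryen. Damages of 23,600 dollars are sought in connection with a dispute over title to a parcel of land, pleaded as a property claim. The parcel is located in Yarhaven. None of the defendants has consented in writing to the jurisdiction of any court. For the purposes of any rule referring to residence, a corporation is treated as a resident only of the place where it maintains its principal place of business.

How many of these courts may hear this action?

0

The Varwick District Court:
  (a) The plaintiff resides in Harkwick, not Varwick. However, the amount in controversy is USD 23,600, which meets the USD 20,500 floor, so the 'unless' proviso supplies this condition. Satisfied.
  (b) Drummond Works has its principal place of business in Bryen, so this disjunct is met. Met.
  (c) The amount in controversy is USD 23,600, within the $50,000 ceiling, which satisfies one of the alternatives. Met.
  (d) The property lies in Yarhaven, not Varwick. Condition not met.
  → The court lacks jurisdiction.
The Civil Court of Varwick:
  (a) The amount in controversy is $23,600, which meets the 10,000 dollars floor, so one alternative holds. Met.
  (b) The operative events occurred in Yarhaven, not Varwick; the corporate defendant(s) have their principal place of business in Bryen, not Varwick — no alternative holds. Fails.
  (c) The amount in controversy is $23,600, within the USD 26,000 ceiling. Condition met.
  (d) The plaintiff resides in Harkwick, which is not Bryen, so this disjunct is met. Met.
  (e) Drummond Works resides in Bryen — that alternative is enough. The carve-out does not apply: the defendant resides in Bryen, not Varwick. Condition met.
  → At least one condition fails; no jurisdiction.
The Velport District Court:
  (a) The claim is a property claim, not a tort claim, so one alternative holds. Condition met.
  (b) The plaintiff resides in Harkwick, which is not Velport, so one alternative holds. But the carve-out bites: the amount in controversy is 23,600 dollars, within the USD 150,000 ceiling. Not satisfied.
  (c) The amount in controversy is $23,600, which meets the USD 23,500 floor, so one alternative holds. And the carve-out is inapplicable — the claim is a property claim, not a contract claim. Condition met.
  (d) The amount in controversy is USD 23,600, within the USD 150,000 ceiling. Condition met.
  → At least one condition fails; no jurisdiction.
The Harkwick High Bench:
  (a) The amount in controversy is $23,600, within the $75,000 ceiling. Satisfied.
  (b) The operative events occurred in Yarhaven, not Bryen. Fails.
  (c) The plaintiff resides in Harkwick. Condition met.
  (d) The claim is a property claim, not a tort claim, so one alternative holds. Met.
  (e) Drummond Works has its principal place of business in Bryen — that alternative is enough. Satisfied.
  → No jurisdiction.
No court satisfies all of its conditions.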